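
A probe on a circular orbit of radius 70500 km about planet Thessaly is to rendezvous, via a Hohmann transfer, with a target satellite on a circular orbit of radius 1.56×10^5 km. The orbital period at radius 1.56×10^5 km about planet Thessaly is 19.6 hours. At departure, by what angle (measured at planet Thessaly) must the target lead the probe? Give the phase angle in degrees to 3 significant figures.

From Kepler's third law T² = 4π²r³/μ at r = 1.56×10^5 km, T = 19.6 hours = 19.6 × 3600 s = 70560 s: μ = 4π²r³/T² = 3.01035×10^7 km³/s².
Semi-major axis of the transfer orbit: a_t = (70500 + 1.560×10^5)/2 = 1.1325×10^5 km.
Transfer time t = π√(a_t³/μ) = 21820 s.
The target's mean motion on its circular orbit is ω₂ = √(μ/r₂³) = 8.905×10^-5 rad/s.
Angle swept by the target during transfer: ω₂·t = 1.943 rad = 111.3°.
Arrival is 180° from departure on the ellipse, so φ = 180° − 111.3° = 68.7°.

φ = 68.7°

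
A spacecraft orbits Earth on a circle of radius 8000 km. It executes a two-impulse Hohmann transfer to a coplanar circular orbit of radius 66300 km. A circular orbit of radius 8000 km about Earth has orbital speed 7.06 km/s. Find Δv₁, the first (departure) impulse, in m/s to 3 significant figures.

Δv₁ = 2370 m/s

From the circular-orbit relation v² = μ/r at r = 8000 km: μ = v²r = (7.06)² × 8000 = 3.98749×10^5 km³/s².
Semi-major axis of the transfer orbit: a_t = (8000 + 66300)/2 = 37150 km.
On the circular orbit at r = 8000 km, v_c = √(μ/r) = 7.060 km/s.
Vis-viva on the transfer ellipse at r = 8000 km gives v_t = √[μ(2/r − 1/a_t)] = 9.432 km/s.
Δv₁ = |v_t − v_c| = |9.432 − 7.060| = 2.372 km/s.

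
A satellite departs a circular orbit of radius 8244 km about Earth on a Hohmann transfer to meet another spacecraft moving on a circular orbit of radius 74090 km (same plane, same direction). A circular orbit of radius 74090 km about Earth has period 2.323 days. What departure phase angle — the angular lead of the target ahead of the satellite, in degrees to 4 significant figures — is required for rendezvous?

From Kepler's third law T² = 4π²r³/μ at r = 74090 km, T = 2.323 days = 2.323 × 86400 s = 2.007072×10^5 s: μ = 4π²r³/T² = 3.98577×10^5 km³/s².
The Hohmann ellipse has a_t = (r₁ + r₂)/2 = 41167 km.
Transfer time t = π√(a_t³/μ) = 41564.0 s.
Target angular speed ω₂ = √(μ/r₂³) = 3.13052×10^-5 rad/s.
Angle swept by the target during transfer: ω₂·t = 1.30117 rad = 74.552°.
The satellite traverses 180° on the transfer ellipse, so the target must lead by 180° − 74.552° = 105.4°.

φ = 105.4°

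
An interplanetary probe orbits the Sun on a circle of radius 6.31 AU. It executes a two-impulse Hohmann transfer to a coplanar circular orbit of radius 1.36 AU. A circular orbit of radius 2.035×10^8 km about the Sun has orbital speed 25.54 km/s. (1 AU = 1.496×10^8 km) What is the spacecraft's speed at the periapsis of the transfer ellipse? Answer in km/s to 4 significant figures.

From the circular-orbit relation v² = μ/r at r = 2.035×10^8 km: μ = v²r = (25.54)² × 2.035×10^8 = 1.32741×10^11 km³/s².
In km: r₁ = 6.31 × 1.496×10^8 = 9.43976×10^8 km; r₂ = 1.36 × 1.496×10^8 = 2.03456×10^8 km.
Semi-major axis of the transfer orbit: a_t = (9.43976×10^8 + 2.03456×10^8)/2 = 5.73716×10^8 km.
The periapsis of the transfer ellipse is at r = 2.03456×10^8 km.
Vis-viva: v = √[μ(2/r − 1/a_t)] = √[1.32741×10^11 × (2/2.03456×10^8 − 1/5.73716×10^8)] = 32.76 km/s.

v = 32.76 km/s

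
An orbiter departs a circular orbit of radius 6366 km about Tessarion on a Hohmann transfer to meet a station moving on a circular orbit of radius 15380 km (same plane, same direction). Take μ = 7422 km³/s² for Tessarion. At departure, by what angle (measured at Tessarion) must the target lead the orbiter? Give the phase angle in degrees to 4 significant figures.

φ = 73.01°

The Hohmann ellipse has a_t = (r₁ + r₂)/2 = 10873 km.
The half-period of the transfer ellipse is t = π√(a_t³/μ) = 41344 s.
Target angular speed ω₂ = √(μ/r₂³) = 4.5167×10^-5 rad/s.
Angle swept by the target during transfer: ω₂·t = 1.8674 rad = 106.99°.
The orbiter traverses 180° on the transfer ellipse, so the target must lead by 180° − 106.99° = 73.01°.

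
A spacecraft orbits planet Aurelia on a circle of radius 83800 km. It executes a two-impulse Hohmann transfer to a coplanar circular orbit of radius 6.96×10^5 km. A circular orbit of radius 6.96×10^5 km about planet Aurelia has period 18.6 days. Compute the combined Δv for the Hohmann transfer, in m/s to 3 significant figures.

From Kepler's third law T² = 4π²r³/μ at r = 6.96×10^5 km, T = 18.6 days = 18.6 × 86400 s = 1.60704×10^6 s: μ = 4π²r³/T² = 5.15388×10^6 km³/s².
The Hohmann ellipse has a_t = (r₁ + r₂)/2 = 3.899×10^5 km.
Circular speed at r₁: v₁ = √(μ/r₁) = √(5.15388×10^6/83800) = 7.842329 km/s.
On the transfer ellipse at r₁, vis-viva equation gives v_p = √[μ(2/r₁ − 1/a_t)] = 10.47787 km/s.
First burn Δv₁ = |v_p − v₁| = 2.6355 km/s.
At r₂, v₂ = √(μ/r₂) = 2.721212 km/s.
Transfer-orbit speed at r₂: v_a = √[μ(2/r₂ − 1/a_t)] = 1.261560 km/s.
Second burn Δv₂ = |v₂ − v_a| = 1.4597 km/s.
Δv = Δv₁ + Δv₂ = 2.6355 + 1.4597 = 4.095 km/s.

Δv = 4100 m/s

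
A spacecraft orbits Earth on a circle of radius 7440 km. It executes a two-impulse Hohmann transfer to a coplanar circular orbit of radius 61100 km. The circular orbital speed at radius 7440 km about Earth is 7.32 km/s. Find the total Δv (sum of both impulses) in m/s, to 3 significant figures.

Δv = 3820 m/s

From the circular-orbit relation v² = μ/r at r = 7440 km: μ = v²r = (7.32)² × 7440 = 3.98653×10^5 km³/s².
Semi-major axis of the transfer orbit: a_t = (7440 + 61100)/2 = 34270 km.
Circular speed at r₁: v₁ = √(μ/r₁) = √(3.98653×10^5/7440) = 7.320 km/s.
Transfer-orbit speed at r₁ (v² = μ(2/r − 1/a)): v_p = √[μ(2/r₁ − 1/a_t)] = 9.774 km/s.
First burn Δv₁ = |v_p − v₁| = 2.454 km/s.
Circular speed at r₂: v₂ = √(μ/r₂) = 2.554 km/s.
Transfer-orbit speed at r₂: v_a = √[μ(2/r₂ − 1/a_t)] = 1.190 km/s.
Second burn Δv₂ = |v₂ − v_a| = 1.364 km/s.
Δv = Δv₁ + Δv₂ = 2.454 + 1.364 = 3.818 km/s.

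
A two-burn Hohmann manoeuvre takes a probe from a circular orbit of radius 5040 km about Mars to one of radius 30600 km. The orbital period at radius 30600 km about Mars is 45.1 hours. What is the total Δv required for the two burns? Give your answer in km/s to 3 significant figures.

Δv = 1.46 km/s

From Kepler's third law T² = 4π²r³/μ at r = 30600 km, T = 45.1 hours = 45.1 × 3600 s = 1.6236×10^5 s: μ = 4π²r³/T² = 42910.7 km³/s².
Semi-major axis of the transfer orbit: a_t = (5040 + 30600)/2 = 17820 km.
At r₁ the circular-orbit speed is v₁ = √(μ/r₁) = 2.9179 km/s.
Transfer-orbit speed at r₁ (vis-viva equation): v_p = √[μ(2/r₁ − 1/a_t)] = 3.8236 km/s.
First burn Δv₁ = |v_p − v₁| = 0.9057 km/s.
At r₂, v₂ = √(μ/r₂) = 1.1842 km/s.
Transfer-orbit speed at r₂: v_a = √[μ(2/r₂ − 1/a_t)] = 0.62977 km/s.
Second burn Δv₂ = |v₂ − v_a| = 0.5544 km/s.
Total Δv = Δv₁ + Δv₂ = 1.460 km/s.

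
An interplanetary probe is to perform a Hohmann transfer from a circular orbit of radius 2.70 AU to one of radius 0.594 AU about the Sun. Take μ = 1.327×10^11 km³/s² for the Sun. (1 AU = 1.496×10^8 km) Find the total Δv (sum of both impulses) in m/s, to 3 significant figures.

Δv = 18100 m/s

In km: r₁ = 2.70 × 1.496×10^8 = 4.0392×10^8 km; r₂ = 0.594 × 1.496×10^8 = 8.88624×10^7 km.
Transfer-ellipse semi-major axis a_t = (r₁ + r₂)/2 = (4.0392×10^8 + 8.88624×10^7)/2 = 2.463912×10^8 km.
At r₁ the circular-orbit speed is v₁ = √(μ/r₁) = 18.13 km/s.
Transfer-orbit speed at r₁ (vis-viva): v_a = √[μ(2/r₁ − 1/a_t)] = 10.89 km/s.
First burn Δv₁ = |v_a − v₁| = 7.240 km/s.
At r₂, v₂ = √(μ/r₂) = 38.6435 km/s.
Transfer-orbit speed at r₂: v_p = √[μ(2/r₂ − 1/a_t)] = 49.4779 km/s.
Second burn Δv₂ = |v₂ − v_p| = 10.83 km/s.
Total Δv = Δv₁ + Δv₂ = 18.07 km/s.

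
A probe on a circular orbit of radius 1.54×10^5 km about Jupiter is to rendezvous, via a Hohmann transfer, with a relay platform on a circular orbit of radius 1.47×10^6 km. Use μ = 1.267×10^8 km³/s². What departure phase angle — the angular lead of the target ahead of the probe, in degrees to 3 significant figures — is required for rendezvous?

Semi-major axis of the transfer orbit: a_t = (1.540×10^5 + 1.470×10^6)/2 = 8.120×10^5 km.
Transfer time t = π√(a_t³/μ) = 2.0422×10^5 s.
Target angular speed ω₂ = √(μ/r₂³) = 6.3156×10^-6 rad/s.
Angle swept by the target during transfer: ω₂·t = 1.2898 rad = 73.90°.
The probe traverses 180° on the transfer ellipse, so the target must lead by 180° − 73.90° = 106°.

φ = 106°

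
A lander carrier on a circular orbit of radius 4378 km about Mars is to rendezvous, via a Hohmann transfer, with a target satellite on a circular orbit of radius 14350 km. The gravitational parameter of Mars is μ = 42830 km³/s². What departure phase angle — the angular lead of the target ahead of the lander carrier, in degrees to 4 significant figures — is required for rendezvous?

Semi-major axis of the transfer orbit: a_t = (4378 + 14350)/2 = 9364 km.
Transfer time t = π√(a_t³/μ) = 13755 s.
Target angular speed ω₂ = √(μ/r₂³) = 1.2039×10^-4 rad/s.
Angle swept by the target during transfer: ω₂·t = 1.656 rad = 94.88°.
The lander carrier traverses 180° on the transfer ellipse, so the target must lead by 180° − 94.88° = 85.12°.

φ = 85.12°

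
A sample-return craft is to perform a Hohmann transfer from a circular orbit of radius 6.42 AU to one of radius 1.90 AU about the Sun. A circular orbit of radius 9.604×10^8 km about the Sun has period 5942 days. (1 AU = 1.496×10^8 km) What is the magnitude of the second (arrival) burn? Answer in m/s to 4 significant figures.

Δv₂ = 5235 m/s

From Kepler's third law T² = 4π²r³/μ at r = 9.604×10^8 km, T = 5942 days = 5942 × 86400 s = 5.133888×10^8 s: μ = 4π²r³/T² = 1.32685×10^11 km³/s².
In km: r₁ = 6.42 × 1.496×10^8 = 9.60432×10^8 km; r₂ = 1.90 × 1.496×10^8 = 2.8424×10^8 km.
The Hohmann ellipse has a_t = (r₁ + r₂)/2 = 6.22336×10^8 km.
Circular speed at r = 2.8424×10^8 km: v_c = √(μ/r) = 21.6057 km/s.
Vis-viva on the transfer ellipse at r = 2.8424×10^8 km gives v_t = √[μ(2/r − 1/a_t)] = 26.8405 km/s.
Δv₂ = |v_t − v_c| = |26.8405 − 21.6057| = 5.235 km/s.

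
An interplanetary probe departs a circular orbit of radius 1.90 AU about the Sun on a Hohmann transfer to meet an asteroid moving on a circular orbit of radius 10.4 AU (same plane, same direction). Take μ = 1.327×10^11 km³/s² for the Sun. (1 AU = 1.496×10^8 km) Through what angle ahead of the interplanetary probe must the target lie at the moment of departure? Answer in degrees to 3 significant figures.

φ = 98.1°

In km: r₁ = 1.90 × 1.496×10^8 = 2.8424×10^8 km; r₂ = 10.4 × 1.496×10^8 = 1.55584×10^9 km.
Transfer-ellipse semi-major axis a_t = (r₁ + r₂)/2 = (2.8424×10^8 + 1.55584×10^9)/2 = 9.2004×10^8 km.
The half-period of the transfer ellipse is t = π√(a_t³/μ) = 2.4067×10^8 s.
Target angular speed ω₂ = √(μ/r₂³) = 5.9359×10^-9 rad/s.
Angle swept by the target during transfer: ω₂·t = 1.4286 rad = 81.853°.
The interplanetary probe traverses 180° on the transfer ellipse, so the target must lead by 180° − 81.853° = 98.1°.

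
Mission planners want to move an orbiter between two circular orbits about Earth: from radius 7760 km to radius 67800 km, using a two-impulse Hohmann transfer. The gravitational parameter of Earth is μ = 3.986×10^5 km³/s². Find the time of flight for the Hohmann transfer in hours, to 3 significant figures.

The Hohmann ellipse has a_t = (r₁ + r₂)/2 = 37780 km.
By Kepler's third law the transfer-orbit period is T = 2π√(a_t³/μ), so t = T/2 = 36540.5 s.
Converting: 36540.5 s ÷ 3600 s/hour = 10.2 hours.

t = 10.2 hours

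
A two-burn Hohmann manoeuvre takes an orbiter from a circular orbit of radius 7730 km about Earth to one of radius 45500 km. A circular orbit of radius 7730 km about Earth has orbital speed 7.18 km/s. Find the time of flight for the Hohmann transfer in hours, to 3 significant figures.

t = 6.00 hours

From the circular-orbit relation v² = μ/r at r = 7730 km: μ = v²r = (7.18)² × 7730 = 3.98500×10^5 km³/s².
Semi-major axis of the transfer orbit: a_t = (7730 + 45500)/2 = 26615 km.
Transfer time t = π√(a_t³/μ) = π√((26615)³ / 3.98500×10^5) = 21610 s.
Converting: 21610 s ÷ 3600 s/hour = 6.00 hours.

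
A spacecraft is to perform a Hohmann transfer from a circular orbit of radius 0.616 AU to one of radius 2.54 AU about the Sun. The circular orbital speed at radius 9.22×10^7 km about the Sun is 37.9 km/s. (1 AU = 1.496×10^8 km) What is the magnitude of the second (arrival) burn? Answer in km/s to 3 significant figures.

From the circular-orbit relation v² = μ/r at r = 9.22×10^7 km: μ = v²r = (37.9)² × 9.22×10^7 = 1.32437×10^11 km³/s².
In km: r₁ = 0.616 × 1.496×10^8 = 9.21536×10^7 km; r₂ = 2.54 × 1.496×10^8 = 3.79984×10^8 km.
The Hohmann ellipse has a_t = (r₁ + r₂)/2 = 2.360688×10^8 km.
Circular speed at r = 3.79984×10^8 km: v_c = √(μ/r) = 18.669 km/s.
Transfer-orbit speed at the same r (vis-viva, a = a_t): v_t = √[μ(2/r − 1/a_t)] = 11.664 km/s.
Δv₂ = |v_t − v_c| = |11.664 − 18.669| = 7.005 km/s.

Δv₂ = 7.00 km/s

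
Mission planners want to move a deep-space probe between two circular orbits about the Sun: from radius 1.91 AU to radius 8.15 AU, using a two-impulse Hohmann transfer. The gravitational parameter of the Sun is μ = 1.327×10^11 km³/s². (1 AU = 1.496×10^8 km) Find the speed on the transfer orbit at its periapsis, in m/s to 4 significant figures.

In km: r₁ = 1.91 × 1.496×10^8 = 2.85736×10^8 km; r₂ = 8.15 × 1.496×10^8 = 1.21924×10^9 km.
Semi-major axis of the transfer orbit: a_t = (2.85736×10^8 + 1.21924×10^9)/2 = 7.52488×10^8 km.
At periapsis, r = 2.85736×10^8 km.
Applying v² = μ(2/r − 1/a_t): v = 27.43 km/s.

v = 27430 m/s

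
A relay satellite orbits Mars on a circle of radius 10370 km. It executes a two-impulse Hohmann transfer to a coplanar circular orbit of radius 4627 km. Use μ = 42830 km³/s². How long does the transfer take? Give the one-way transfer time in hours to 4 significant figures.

t = 2.738 hours

Semi-major axis of the transfer orbit: a_t = (10370 + 4627)/2 = 7498.5 km.
By Kepler's third law the transfer-orbit period is T = 2π√(a_t³/μ), so t = T/2 = 9857 s.
Converting: 9857 s ÷ 3600 s/hour = 2.738 hours.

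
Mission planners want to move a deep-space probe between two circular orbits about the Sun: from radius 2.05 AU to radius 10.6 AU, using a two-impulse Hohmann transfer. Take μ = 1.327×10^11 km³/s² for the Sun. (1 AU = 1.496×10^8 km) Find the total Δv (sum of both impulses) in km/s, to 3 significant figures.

Δv = 10.1 km/s

In km: r₁ = 2.05 × 1.496×10^8 = 3.0668×10^8 km; r₂ = 10.6 × 1.496×10^8 = 1.58576×10^9 km.
The Hohmann ellipse has a_t = (r₁ + r₂)/2 = 9.4622×10^8 km.
At r₁ the circular-orbit speed is v₁ = √(μ/r₁) = 20.8014 km/s.
On the transfer ellipse at r₁, v² = μ(2/r − 1/a) gives v_p = √[μ(2/r₁ − 1/a_t)] = 26.9287 km/s.
First burn Δv₁ = |v_p − v₁| = 6.127 km/s.
At r₂, v₂ = √(μ/r₂) = 9.148 km/s.
Transfer-orbit speed at r₂: v_a = √[μ(2/r₂ − 1/a_t)] = 5.208 km/s.
Second burn Δv₂ = |v₂ − v_a| = 3.940 km/s.
Total Δv = Δv₁ + Δv₂ = 10.07 km/s.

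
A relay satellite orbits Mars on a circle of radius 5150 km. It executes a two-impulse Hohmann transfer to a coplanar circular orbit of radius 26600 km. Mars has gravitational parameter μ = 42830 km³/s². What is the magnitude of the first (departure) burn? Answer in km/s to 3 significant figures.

The Hohmann ellipse has a_t = (r₁ + r₂)/2 = 15875 km.
Circular speed at r = 5150 km: v_c = √(μ/r) = 2.88384 km/s.
Transfer-orbit speed at the same r (vis-viva, a = a_t): v_t = √[μ(2/r − 1/a_t)] = 3.73297 km/s.
Δv₁ = |v_t − v_c| = |3.73297 − 2.88384| = 0.8491 km/s.

Δv₁ = 0.849 km/s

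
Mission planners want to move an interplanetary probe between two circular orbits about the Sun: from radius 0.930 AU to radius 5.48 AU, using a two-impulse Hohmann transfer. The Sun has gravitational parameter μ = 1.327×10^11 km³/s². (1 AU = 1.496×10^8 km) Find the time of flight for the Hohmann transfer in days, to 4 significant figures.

t = 1048 days

In km: r₁ = 0.930 × 1.496×10^8 = 1.39128×10^8 km; r₂ = 5.48 × 1.496×10^8 = 8.19808×10^8 km.
The Hohmann ellipse has a_t = (r₁ + r₂)/2 = 4.79468×10^8 km.
By Kepler's third law the transfer-orbit period is T = 2π√(a_t³/μ), so t = T/2 = 9.054×10^7 s.
Converting: 9.054×10^7 s ÷ 86400 s/day = 1048 days.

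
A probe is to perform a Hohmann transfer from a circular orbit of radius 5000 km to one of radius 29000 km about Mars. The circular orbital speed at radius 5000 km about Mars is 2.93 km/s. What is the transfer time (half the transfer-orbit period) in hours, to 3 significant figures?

t = 9.34 hours

From the circular-orbit relation v² = μ/r at r = 5000 km: μ = v²r = (2.93)² × 5000 = 42924.5 km³/s².
Transfer-ellipse semi-major axis a_t = (r₁ + r₂)/2 = (5000 + 29000)/2 = 17000 km.
Transfer time t = π√(a_t³/μ) = π√((17000)³ / 42924.5) = 33610 s.
Converting: 33610 s ÷ 3600 s/hour = 9.34 hours.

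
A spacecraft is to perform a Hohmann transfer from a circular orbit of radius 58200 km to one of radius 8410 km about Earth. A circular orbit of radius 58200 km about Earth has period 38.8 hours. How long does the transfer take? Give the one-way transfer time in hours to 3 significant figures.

t = 8.40 hours

From Kepler's third law T² = 4π²r³/μ at r = 58200 km, T = 38.8 hours = 38.8 × 3600 s = 1.3968×10^5 s: μ = 4π²r³/T² = 3.98897×10^5 km³/s².
The Hohmann ellipse has a_t = (r₁ + r₂)/2 = 33305 km.
Transfer time t = π√(a_t³/μ) = π√((33305)³ / 3.98897×10^5) = 30230 s.
Converting: 30230 s ÷ 3600 s/hour = 8.40 hours.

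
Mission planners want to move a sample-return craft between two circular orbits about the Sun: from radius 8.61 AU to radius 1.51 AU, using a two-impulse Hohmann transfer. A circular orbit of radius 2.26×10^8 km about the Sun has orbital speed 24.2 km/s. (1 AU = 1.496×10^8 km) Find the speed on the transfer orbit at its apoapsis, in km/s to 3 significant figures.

v = 5.54 km/s

From the circular-orbit relation v² = μ/r at r = 2.26×10^8 km: μ = v²r = (24.2)² × 2.26×10^8 = 1.32355×10^11 km³/s².
In km: r₁ = 8.61 × 1.496×10^8 = 1.288056×10^9 km; r₂ = 1.51 × 1.496×10^8 = 2.25896×10^8 km.
Transfer-ellipse semi-major axis a_t = (r₁ + r₂)/2 = (1.288056×10^9 + 2.25896×10^8)/2 = 7.56976×10^8 km.
At apoapsis, r = 1.288056×10^9 km.
Vis-viva: v = √[μ(2/r − 1/a_t)] = √[1.32355×10^11 × (2/1.288056×10^9 − 1/7.56976×10^8)] = 5.538 km/s.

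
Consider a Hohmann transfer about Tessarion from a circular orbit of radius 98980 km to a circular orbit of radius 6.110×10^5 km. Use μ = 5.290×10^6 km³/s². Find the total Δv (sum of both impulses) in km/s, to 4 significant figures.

Transfer-ellipse semi-major axis a_t = (r₁ + r₂)/2 = (98980 + 6.110×10^5)/2 = 3.5499×10^5 km.
At r₁ the circular-orbit speed is v₁ = √(μ/r₁) = 7.311 km/s.
On the transfer ellipse at r₁, vis-viva equation gives v_p = √[μ(2/r₁ − 1/a_t)] = 9.591 km/s.
First burn Δv₁ = |v_p − v₁| = 2.280 km/s.
Circular speed at r₂: v₂ = √(μ/r₂) = 2.9424 km/s.
Transfer-orbit speed at r₂: v_a = √[μ(2/r₂ − 1/a_t)] = 1.5537 km/s.
Second burn Δv₂ = |v₂ − v_a| = 1.389 km/s.
Total Δv = Δv₁ + Δv₂ = 3.669 km/s.

Δv = 3.669 km/s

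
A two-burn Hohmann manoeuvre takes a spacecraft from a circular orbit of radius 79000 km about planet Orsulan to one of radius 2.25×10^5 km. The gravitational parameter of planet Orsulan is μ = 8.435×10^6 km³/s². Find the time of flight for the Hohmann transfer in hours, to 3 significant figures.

The Hohmann ellipse has a_t = (r₁ + r₂)/2 = 1.520×10^5 km.
By Kepler's third law the transfer-orbit period is T = 2π√(a_t³/μ), so t = T/2 = 64100 s.
Converting: 64100 s ÷ 3600 s/hour = 17.8 hours.

t = 17.8 hours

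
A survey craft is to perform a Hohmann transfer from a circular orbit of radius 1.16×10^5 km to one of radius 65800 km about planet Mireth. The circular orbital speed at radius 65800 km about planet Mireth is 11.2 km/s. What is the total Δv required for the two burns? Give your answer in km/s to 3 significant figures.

Δv = 2.71 km/s

From the circular-orbit relation v² = μ/r at r = 65800 km: μ = v²r = (11.2)² × 65800 = 8.25395×10^6 km³/s².
Semi-major axis of the transfer orbit: a_t = (1.160×10^5 + 65800)/2 = 90900 km.
At r₁ the circular-orbit speed is v₁ = √(μ/r₁) = 8.4353 km/s.
Transfer-orbit speed at r₁ (v² = μ(2/r − 1/a)): v_a = √[μ(2/r₁ − 1/a_t)] = 7.1768 km/s.
First burn Δv₁ = |v_a − v₁| = 1.2585 km/s.
At r₂, v₂ = √(μ/r₂) = 11.2000 km/s.
Transfer-orbit speed at r₂: v_p = √[μ(2/r₂ − 1/a_t)] = 12.6522 km/s.
Second burn Δv₂ = |v₂ − v_p| = 1.4522 km/s.
Total Δv = Δv₁ + Δv₂ = 2.711 km/s.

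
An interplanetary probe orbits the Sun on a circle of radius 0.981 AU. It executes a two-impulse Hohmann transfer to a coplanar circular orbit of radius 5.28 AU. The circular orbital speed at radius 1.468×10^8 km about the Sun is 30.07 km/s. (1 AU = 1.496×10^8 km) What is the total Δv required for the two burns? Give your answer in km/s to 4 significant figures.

From the circular-orbit relation v² = μ/r at r = 1.468×10^8 km: μ = v²r = (30.07)² × 1.468×10^8 = 1.32737×10^11 km³/s².
In km: r₁ = 0.981 × 1.496×10^8 = 1.467576×10^8 km; r₂ = 5.28 × 1.496×10^8 = 7.89888×10^8 km.
Transfer-ellipse semi-major axis a_t = (r₁ + r₂)/2 = (1.467576×10^8 + 7.89888×10^8)/2 = 4.683228×10^8 km.
At r₁ the circular-orbit speed is v₁ = √(μ/r₁) = 30.0743 km/s.
On the transfer ellipse at r₁, v² = μ(2/r − 1/a) gives v_p = √[μ(2/r₁ − 1/a_t)] = 39.0577 km/s.
First burn Δv₁ = |v_p − v₁| = 8.983 km/s.
Circular speed at r₂: v₂ = √(μ/r₂) = 12.96324 km/s.
Transfer-orbit speed at r₂: v_a = √[μ(2/r₂ − 1/a_t)] = 7.256736 km/s.
Second burn Δv₂ = |v₂ − v_a| = 5.707 km/s.
Total Δv = Δv₁ + Δv₂ = 14.69 km/s.

Δv = 14.69 km/s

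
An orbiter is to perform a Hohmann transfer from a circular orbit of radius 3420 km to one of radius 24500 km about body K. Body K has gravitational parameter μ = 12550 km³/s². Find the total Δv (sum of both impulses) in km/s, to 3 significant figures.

Δv = 0.984 km/s

Semi-major axis of the transfer orbit: a_t = (3420 + 24500)/2 = 13960 km.
At r₁ the circular-orbit speed is v₁ = √(μ/r₁) = 1.91562 km/s.
On the transfer ellipse at r₁, v² = μ(2/r − 1/a) gives v_p = √[μ(2/r₁ − 1/a_t)] = 2.53775 km/s.
First burn Δv₁ = |v_p − v₁| = 0.6221 km/s.
At r₂, v₂ = √(μ/r₂) = 0.7157 km/s.
Transfer-orbit speed at r₂: v_a = √[μ(2/r₂ − 1/a_t)] = 0.3542 km/s.
Second burn Δv₂ = |v₂ − v_a| = 0.3615 km/s.
Total Δv = Δv₁ + Δv₂ = 0.9836 km/s.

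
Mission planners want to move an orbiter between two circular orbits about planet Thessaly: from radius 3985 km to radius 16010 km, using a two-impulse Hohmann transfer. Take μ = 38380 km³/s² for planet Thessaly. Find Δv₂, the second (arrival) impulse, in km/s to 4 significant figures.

Δv₂ = 0.5708 km/s

The Hohmann ellipse has a_t = (r₁ + r₂)/2 = 9997.5 km.
Circular speed at r = 16010 km: v_c = √(μ/r) = 1.5483 km/s.
Transfer-orbit speed at the same r (vis-viva, a = a_t): v_t = √[μ(2/r − 1/a_t)] = 0.97752 km/s.
Δv₂ = |v_t − v_c| = |0.97752 − 1.5483| = 0.5708 km/s.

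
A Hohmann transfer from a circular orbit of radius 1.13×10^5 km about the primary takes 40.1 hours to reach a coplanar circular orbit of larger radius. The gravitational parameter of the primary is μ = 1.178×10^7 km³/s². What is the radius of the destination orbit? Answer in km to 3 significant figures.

r₂ = 4.71×10^5 km

Transfer time t = 40.1 hours = 1.4436×10^5 s, and t = π√(a_t³/μ).
So a_t = (μ t²/π²)^(1/3) = (1.178×10^7 × (1.4436×10^5)² / π²)^(1/3) = 2.9191×10^5 km.
Since a_t = (r₁ + r₂)/2, r₂ = 2a_t − r₁ = 2×2.9191×10^5 − 1.130×10^5 = 4.7082×10^5 km.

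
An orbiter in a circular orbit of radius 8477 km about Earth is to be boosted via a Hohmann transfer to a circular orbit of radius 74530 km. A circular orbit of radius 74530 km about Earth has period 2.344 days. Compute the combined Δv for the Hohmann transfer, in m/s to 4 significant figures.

Δv = 3599 m/s

From Kepler's third law T² = 4π²r³/μ at r = 74530 km, T = 2.344 days = 2.344 × 86400 s = 2.025216×10^5 s: μ = 4π²r³/T² = 3.98484×10^5 km³/s².
The Hohmann ellipse has a_t = (r₁ + r₂)/2 = 41503.5 km.
At r₁ the circular-orbit speed is v₁ = √(μ/r₁) = 6.856 km/s.
Transfer-orbit speed at r₁ (vis-viva): v_p = √[μ(2/r₁ − 1/a_t)] = 9.188 km/s.
First burn Δv₁ = |v_p − v₁| = 2.332 km/s.
At r₂, v₂ = √(μ/r₂) = 2.312 km/s.
Transfer-orbit speed at r₂: v_a = √[μ(2/r₂ − 1/a_t)] = 1.045 km/s.
Second burn Δv₂ = |v₂ − v_a| = 1.267 km/s.
Δv = Δv₁ + Δv₂ = 2.332 + 1.267 = 3.599 km/s.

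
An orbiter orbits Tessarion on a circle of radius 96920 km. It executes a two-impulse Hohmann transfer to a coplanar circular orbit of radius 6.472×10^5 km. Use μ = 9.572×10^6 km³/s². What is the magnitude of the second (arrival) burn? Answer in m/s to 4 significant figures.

The Hohmann ellipse has a_t = (r₁ + r₂)/2 = 3.7206×10^5 km.
On the circular orbit at r = 6.472×10^5 km, v_c = √(μ/r) = 3.846 km/s.
Transfer-orbit speed at the same r (vis-viva, a = a_t): v_t = √[μ(2/r − 1/a_t)] = 1.963 km/s.
Δv₂ = |v_t − v_c| = |1.963 − 3.846| = 1.883 km/s.

Δv₂ = 1883 m/s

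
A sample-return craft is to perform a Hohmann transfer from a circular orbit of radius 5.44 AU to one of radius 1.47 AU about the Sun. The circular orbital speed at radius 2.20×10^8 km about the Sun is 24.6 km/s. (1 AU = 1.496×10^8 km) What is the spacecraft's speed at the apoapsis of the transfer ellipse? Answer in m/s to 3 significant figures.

From the circular-orbit relation v² = μ/r at r = 2.20×10^8 km: μ = v²r = (24.6)² × 2.20×10^8 = 1.33135×10^11 km³/s².
In km: r₁ = 5.44 × 1.496×10^8 = 8.13824×10^8 km; r₂ = 1.47 × 1.496×10^8 = 2.19912×10^8 km.
Transfer-ellipse semi-major axis a_t = (r₁ + r₂)/2 = (8.13824×10^8 + 2.19912×10^8)/2 = 5.16868×10^8 km.
The apoapsis of the transfer ellipse is at r = 8.13824×10^8 km.
From the vis-viva equation, v = √[μ(2/r − 1/a_t)] = 8.343 km/s.

v = 8340 m/s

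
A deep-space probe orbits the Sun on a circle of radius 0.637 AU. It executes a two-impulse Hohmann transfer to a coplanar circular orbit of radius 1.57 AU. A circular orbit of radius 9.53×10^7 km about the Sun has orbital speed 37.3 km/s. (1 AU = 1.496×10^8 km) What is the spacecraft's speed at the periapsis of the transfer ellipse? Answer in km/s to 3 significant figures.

v = 44.5 km/s

From the circular-orbit relation v² = μ/r at r = 9.53×10^7 km: μ = v²r = (37.3)² × 9.53×10^7 = 1.32590×10^11 km³/s².
In km: r₁ = 0.637 × 1.496×10^8 = 9.52952×10^7 km; r₂ = 1.57 × 1.496×10^8 = 2.34872×10^8 km.
The Hohmann ellipse has a_t = (r₁ + r₂)/2 = 1.650836×10^8 km.
The periapsis of the transfer ellipse is at r = 9.52952×10^7 km.
From the vis-viva equation, v = √[μ(2/r − 1/a_t)] = 44.49 km/s.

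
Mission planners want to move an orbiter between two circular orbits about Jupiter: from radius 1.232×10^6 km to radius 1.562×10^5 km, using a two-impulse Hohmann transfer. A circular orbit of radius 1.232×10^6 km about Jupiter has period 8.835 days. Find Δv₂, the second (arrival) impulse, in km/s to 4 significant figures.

Δv₂ = 9.463 km/s

From Kepler's third law T² = 4π²r³/μ at r = 1.232×10^6 km, T = 8.835 days = 8.835 × 86400 s = 7.63344×10^5 s: μ = 4π²r³/T² = 1.26693×10^8 km³/s².
The Hohmann ellipse has a_t = (r₁ + r₂)/2 = 6.941×10^5 km.
On the circular orbit at r = 1.562×10^5 km, v_c = √(μ/r) = 28.480 km/s.
Vis-viva on the transfer ellipse at r = 1.562×10^5 km gives v_t = √[μ(2/r − 1/a_t)] = 37.943 km/s.
Δv₂ = |v_t − v_c| = |37.943 − 28.480| = 9.463 km/s.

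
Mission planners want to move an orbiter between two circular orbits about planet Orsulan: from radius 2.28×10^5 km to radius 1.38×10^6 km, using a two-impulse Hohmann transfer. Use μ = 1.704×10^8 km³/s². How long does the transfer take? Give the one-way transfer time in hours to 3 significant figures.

t = 48.2 hours

Semi-major axis of the transfer orbit: a_t = (2.280×10^5 + 1.380×10^6)/2 = 8.040×10^5 km.
Transfer time t = π√(a_t³/μ) = π√((8.040×10^5)³ / 1.704×10^8) = 1.735×10^5 s.
Converting: 1.735×10^5 s ÷ 3600 s/hour = 48.2 hours.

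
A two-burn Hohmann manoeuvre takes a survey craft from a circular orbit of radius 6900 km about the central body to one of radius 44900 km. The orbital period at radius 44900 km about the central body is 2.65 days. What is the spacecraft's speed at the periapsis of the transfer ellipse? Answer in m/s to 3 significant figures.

v = 4140 m/s

From Kepler's third law T² = 4π²r³/μ at r = 44900 km, T = 2.65 days = 2.65 × 86400 s = 2.2896×10^5 s: μ = 4π²r³/T² = 68167.8 km³/s².
The Hohmann ellipse has a_t = (r₁ + r₂)/2 = 25900 km.
At periapsis, r = 6900 km.
Vis-viva: v = √[μ(2/r − 1/a_t)] = √[68167.8 × (2/6900 − 1/25900)] = 4.138 km/s.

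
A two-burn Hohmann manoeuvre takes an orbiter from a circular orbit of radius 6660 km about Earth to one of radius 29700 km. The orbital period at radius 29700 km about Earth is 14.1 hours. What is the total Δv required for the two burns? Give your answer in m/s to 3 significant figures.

From Kepler's third law T² = 4π²r³/μ at r = 29700 km, T = 14.1 hours = 14.1 × 3600 s = 50760 s: μ = 4π²r³/T² = 4.01408×10^5 km³/s².
The Hohmann ellipse has a_t = (r₁ + r₂)/2 = 18180 km.
Circular speed at r₁: v₁ = √(μ/r₁) = √(4.01408×10^5/6660) = 7.7635 km/s.
Transfer-orbit speed at r₁ (v² = μ(2/r − 1/a)): v_p = √[μ(2/r₁ − 1/a_t)] = 9.9229 km/s.
First burn Δv₁ = |v_p − v₁| = 2.1594 km/s.
Circular speed at r₂: v₂ = √(μ/r₂) = 3.6763 km/s.
Transfer-orbit speed at r₂: v_a = √[μ(2/r₂ − 1/a_t)] = 2.2251 km/s.
Second burn Δv₂ = |v₂ − v_a| = 1.4512 km/s.
Δv = Δv₁ + Δv₂ = 2.1594 + 1.4512 = 3.611 km/s.

Δv = 3610 m/s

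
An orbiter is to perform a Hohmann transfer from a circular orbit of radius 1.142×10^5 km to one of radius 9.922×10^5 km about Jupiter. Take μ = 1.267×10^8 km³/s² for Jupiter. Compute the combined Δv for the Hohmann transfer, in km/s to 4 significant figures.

Semi-major axis of the transfer orbit: a_t = (1.142×10^5 + 9.922×10^5)/2 = 5.532×10^5 km.
Circular speed at r₁: v₁ = √(μ/r₁) = √(1.267×10^8/1.142×10^5) = 33.31 km/s.
On the transfer ellipse at r₁, v² = μ(2/r − 1/a) gives v_p = √[μ(2/r₁ − 1/a_t)] = 44.61 km/s.
First burn Δv₁ = |v_p − v₁| = 11.30 km/s.
Circular speed at r₂: v₂ = √(μ/r₂) = 11.30 km/s.
Transfer-orbit speed at r₂: v_a = √[μ(2/r₂ − 1/a_t)] = 5.134 km/s.
Second burn Δv₂ = |v₂ − v_a| = 6.166 km/s.
Total Δv = Δv₁ + Δv₂ = 17.47 km/s.

Δv = 17.47 km/s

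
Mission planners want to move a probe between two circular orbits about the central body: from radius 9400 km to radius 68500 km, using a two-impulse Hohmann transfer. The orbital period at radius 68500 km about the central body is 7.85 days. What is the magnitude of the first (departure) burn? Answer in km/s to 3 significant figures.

From Kepler's third law T² = 4π²r³/μ at r = 68500 km, T = 7.85 days = 7.85 × 86400 s = 6.7824×10^5 s: μ = 4π²r³/T² = 27584.5 km³/s².
Transfer-ellipse semi-major axis a_t = (r₁ + r₂)/2 = (9400 + 68500)/2 = 38950 km.
On the circular orbit at r = 9400 km, v_c = √(μ/r) = 1.7130 km/s.
Transfer-orbit speed at the same r (vis-viva, a = a_t): v_t = √[μ(2/r − 1/a_t)] = 2.2717 km/s.
Δv₁ = |v_t − v_c| = |2.2717 − 1.7130| = 0.5587 km/s.

Δv₁ = 0.559 km/s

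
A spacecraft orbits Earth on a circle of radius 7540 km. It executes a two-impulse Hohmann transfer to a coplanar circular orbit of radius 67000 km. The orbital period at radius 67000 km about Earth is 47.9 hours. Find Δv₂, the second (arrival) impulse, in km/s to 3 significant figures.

From Kepler's third law T² = 4π²r³/μ at r = 67000 km, T = 47.9 hours = 47.9 × 3600 s = 1.7244×10^5 s: μ = 4π²r³/T² = 3.99308×10^5 km³/s².
Semi-major axis of the transfer orbit: a_t = (7540 + 67000)/2 = 37270 km.
On the circular orbit at r = 67000 km, v_c = √(μ/r) = 2.441 km/s.
Vis-viva on the transfer ellipse at r = 67000 km gives v_t = √[μ(2/r − 1/a_t)] = 1.098 km/s.
Δv₂ = |v_t − v_c| = |1.098 − 2.441| = 1.343 km/s.

Δv₂ = 1.34 km/s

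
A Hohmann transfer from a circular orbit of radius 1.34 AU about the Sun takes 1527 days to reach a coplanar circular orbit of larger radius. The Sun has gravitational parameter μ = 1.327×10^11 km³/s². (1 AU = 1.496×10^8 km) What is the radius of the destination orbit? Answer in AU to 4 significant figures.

r₂ = 6.899 AU

In km: r₁ = 1.34 × 1.496×10^8 = 2.00464×10^8 km.
Transfer time t = 1527 days = 1.319328×10^8 s, and t = π√(a_t³/μ).
So a_t = (μ t²/π²)^(1/3) = (1.327×10^11 × (1.319328×10^8)² / π²)^(1/3) = 6.1625×10^8 km.
Since a_t = (r₁ + r₂)/2, r₂ = 2a_t − r₁ = 2×6.1625×10^8 − 2.00464×10^8 = 1.032036×10^9 km.
In AU: r₂ = 1.032036×10^9 / 1.496×10^8 = 6.899 AU.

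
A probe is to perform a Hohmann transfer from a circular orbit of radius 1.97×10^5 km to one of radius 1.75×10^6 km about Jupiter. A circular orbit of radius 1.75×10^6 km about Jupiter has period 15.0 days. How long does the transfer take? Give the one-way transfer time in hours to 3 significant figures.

From Kepler's third law T² = 4π²r³/μ at r = 1.75×10^6 km, T = 15.0 days = 15.0 × 86400 s = 1.296×10^6 s: μ = 4π²r³/T² = 1.25969×10^8 km³/s².
Semi-major axis of the transfer orbit: a_t = (1.970×10^5 + 1.750×10^6)/2 = 9.735×10^5 km.
Half the transfer-orbit period gives t = π√(a_t³/μ) = 2.689×10^5 s.
Converting: 2.689×10^5 s ÷ 3600 s/hour = 74.7 hours.

t = 74.7 hours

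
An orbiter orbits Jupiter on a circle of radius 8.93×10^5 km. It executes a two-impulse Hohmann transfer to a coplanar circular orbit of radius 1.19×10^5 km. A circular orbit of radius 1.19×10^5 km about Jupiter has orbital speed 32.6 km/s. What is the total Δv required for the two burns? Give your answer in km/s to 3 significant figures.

Δv = 16.8 km/s

From the circular-orbit relation v² = μ/r at r = 1.19×10^5 km: μ = v²r = (32.6)² × 1.19×10^5 = 1.26468×10^8 km³/s².
Semi-major axis of the transfer orbit: a_t = (8.930×10^5 + 1.190×10^5)/2 = 5.060×10^5 km.
Circular speed at r₁: v₁ = √(μ/r₁) = √(1.26468×10^8/8.930×10^5) = 11.90 km/s.
On the transfer ellipse at r₁, vis-viva equation gives v_a = √[μ(2/r₁ − 1/a_t)] = 5.771 km/s.
First burn Δv₁ = |v_a − v₁| = 6.129 km/s.
At r₂, v₂ = √(μ/r₂) = 32.60 km/s.
Transfer-orbit speed at r₂: v_p = √[μ(2/r₂ − 1/a_t)] = 43.31 km/s.
Second burn Δv₂ = |v₂ − v_p| = 10.71 km/s.
Δv = Δv₁ + Δv₂ = 6.129 + 10.71 = 16.84 km/s.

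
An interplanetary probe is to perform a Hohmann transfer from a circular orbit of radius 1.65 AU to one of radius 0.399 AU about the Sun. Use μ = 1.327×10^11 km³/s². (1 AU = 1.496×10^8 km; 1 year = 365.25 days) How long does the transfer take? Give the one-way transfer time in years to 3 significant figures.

t = 0.519 years

In km: r₁ = 1.65 × 1.496×10^8 = 2.4684×10^8 km; r₂ = 0.399 × 1.496×10^8 = 5.96904×10^7 km.
Transfer-ellipse semi-major axis a_t = (r₁ + r₂)/2 = (2.4684×10^8 + 5.96904×10^7)/2 = 1.532652×10^8 km.
Transfer time t = π√(a_t³/μ) = π√((1.532652×10^8)³ / 1.327×10^11) = 1.6364×10^7 s.
Converting: 1.6364×10^7 s ÷ 3.15576×10^7 s/year (365.25 × 86400) = 0.519 years.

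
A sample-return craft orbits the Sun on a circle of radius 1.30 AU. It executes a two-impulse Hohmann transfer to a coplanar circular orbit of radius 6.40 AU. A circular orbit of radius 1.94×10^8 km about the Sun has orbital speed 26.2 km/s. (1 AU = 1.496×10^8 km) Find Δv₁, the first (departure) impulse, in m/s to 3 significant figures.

Δv₁ = 7570 m/s

From the circular-orbit relation v² = μ/r at r = 1.94×10^8 km: μ = v²r = (26.2)² × 1.94×10^8 = 1.33169×10^11 km³/s².
In km: r₁ = 1.30 × 1.496×10^8 = 1.9448×10^8 km; r₂ = 6.40 × 1.496×10^8 = 9.5744×10^8 km.
The Hohmann ellipse has a_t = (r₁ + r₂)/2 = 5.7596×10^8 km.
On the circular orbit at r = 1.9448×10^8 km, v_c = √(μ/r) = 26.1676 km/s.
Transfer-orbit speed at the same r (vis-viva, a = a_t): v_t = √[μ(2/r − 1/a_t)] = 33.7384 km/s.
Δv₁ = |v_t − v_c| = |33.7384 − 26.1676| = 7.571 km/s.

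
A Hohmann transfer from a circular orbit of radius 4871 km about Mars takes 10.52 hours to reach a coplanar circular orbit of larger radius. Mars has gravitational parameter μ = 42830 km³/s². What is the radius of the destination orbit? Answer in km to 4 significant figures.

r₂ = 31920 km

Transfer time t = 10.52 hours = 37872 s, and t = π√(a_t³/μ).
So a_t = (μ t²/π²)^(1/3) = (42830 × (37872)² / π²)^(1/3) = 18395 km.
Since a_t = (r₁ + r₂)/2, r₂ = 2a_t − r₁ = 2×18395 − 4871 = 31919 km.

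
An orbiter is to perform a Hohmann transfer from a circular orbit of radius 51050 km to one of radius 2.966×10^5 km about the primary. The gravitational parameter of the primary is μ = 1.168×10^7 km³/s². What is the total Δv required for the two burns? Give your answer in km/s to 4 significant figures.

Δv = 7.507 km/s

The Hohmann ellipse has a_t = (r₁ + r₂)/2 = 1.73825×10^5 km.
Circular speed at r₁: v₁ = √(μ/r₁) = √(1.168×10^7/51050) = 15.126 km/s.
On the transfer ellipse at r₁, vis-viva equation gives v_p = √[μ(2/r₁ − 1/a_t)] = 19.758 km/s.
First burn Δv₁ = |v_p − v₁| = 4.632 km/s.
At r₂, v₂ = √(μ/r₂) = 6.27532 km/s.
Transfer-orbit speed at r₂: v_a = √[μ(2/r₂ − 1/a_t)] = 3.40077 km/s.
Second burn Δv₂ = |v₂ − v_a| = 2.875 km/s.
Total Δv = Δv₁ + Δv₂ = 7.507 km/s.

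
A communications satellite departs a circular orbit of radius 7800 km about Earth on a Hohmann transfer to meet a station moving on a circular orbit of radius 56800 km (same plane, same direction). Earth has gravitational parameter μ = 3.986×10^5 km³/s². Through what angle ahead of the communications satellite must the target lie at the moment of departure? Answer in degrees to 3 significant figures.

Transfer-ellipse semi-major axis a_t = (r₁ + r₂)/2 = (7800 + 56800)/2 = 32300 km.
Transfer time t = π√(a_t³/μ) = 28886 s.
Target angular speed ω₂ = √(μ/r₂³) = 4.6639×10^-5 rad/s.
Angle swept by the target during transfer: ω₂·t = 1.3472 rad = 77.19°.
Arrival is 180° from departure on the ellipse, so φ = 180° − 77.19° = 103°.

φ = 103°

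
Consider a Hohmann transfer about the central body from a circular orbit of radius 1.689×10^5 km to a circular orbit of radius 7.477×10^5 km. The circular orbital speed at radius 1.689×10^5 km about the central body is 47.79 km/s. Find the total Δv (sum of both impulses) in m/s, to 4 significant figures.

Δv = 22180 m/s

From the circular-orbit relation v² = μ/r at r = 1.689×10^5 km: μ = v²r = (47.79)² × 1.689×10^5 = 3.85748×10^8 km³/s².
Transfer-ellipse semi-major axis a_t = (r₁ + r₂)/2 = (1.689×10^5 + 7.477×10^5)/2 = 4.583×10^5 km.
Circular speed at r₁: v₁ = √(μ/r₁) = √(3.85748×10^8/1.689×10^5) = 47.790 km/s.
Transfer-orbit speed at r₁ (vis-viva equation): v_p = √[μ(2/r₁ − 1/a_t)] = 61.042 km/s.
First burn Δv₁ = |v_p − v₁| = 13.252 km/s.
Circular speed at r₂: v₂ = √(μ/r₂) = 22.71371 km/s.
Transfer-orbit speed at r₂: v_a = √[μ(2/r₂ − 1/a_t)] = 13.78885 km/s.
Second burn Δv₂ = |v₂ − v_a| = 8.9249 km/s.
Total Δv = Δv₁ + Δv₂ = 22.18 km/s.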